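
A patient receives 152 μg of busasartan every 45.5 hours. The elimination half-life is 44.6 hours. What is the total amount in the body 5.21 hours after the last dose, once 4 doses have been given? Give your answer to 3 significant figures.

260 μg

The 4 doses were given 141.71, 96.21, 50.71, 5.21 hours ago.
Total = 152·(1/2)^(141.71/44.6) + 152·(1/2)^(96.21/44.6) + 152·(1/2)^(50.71/44.6) + 152·(1/2)^(5.21/44.6)
      = 16.802 + 34.078 + 69.115 + 140.18 ≈ 260.17 μg.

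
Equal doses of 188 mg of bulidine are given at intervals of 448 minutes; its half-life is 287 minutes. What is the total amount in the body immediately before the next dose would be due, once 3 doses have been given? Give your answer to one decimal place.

The 3 doses were given 1344, 896, 448 minutes ago.
Total = 188·(1/2)^(1344/287) + 188·(1/2)^(896/287) + 188·(1/2)^(448/287)
      = 7.3191 + 21.595 + 63.717 ≈ 92.632 mg.

92.6 mg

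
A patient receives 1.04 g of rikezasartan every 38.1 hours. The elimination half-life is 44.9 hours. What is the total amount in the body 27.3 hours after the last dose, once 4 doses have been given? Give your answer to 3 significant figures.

The 4 doses were given 141.6, 103.5, 65.4, 27.3 hours ago.
Total = 1.04·(1/2)^(141.6/44.9) + 1.04·(1/2)^(103.5/44.9) + 1.04·(1/2)^(65.4/44.9) + 1.04·(1/2)^(27.3/44.9)
      = 0.11686 + 0.21044 + 0.37893 + 0.68234 ≈ 1.3886 g.

1.39 g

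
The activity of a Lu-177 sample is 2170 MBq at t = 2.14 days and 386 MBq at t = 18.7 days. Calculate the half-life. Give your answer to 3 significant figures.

6.65 days

Over Δt = 18.7 − 2.14 = 16.56 days, the level fell by a factor of 2170/386 ≈ 5.6218.
n = log₂(5.6218) ≈ 2.491 half-lives, so t½ = 16.56/2.491 ≈ 6.6479 days.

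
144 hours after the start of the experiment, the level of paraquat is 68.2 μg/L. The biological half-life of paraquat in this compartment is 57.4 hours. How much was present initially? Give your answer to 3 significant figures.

388 μg/L

Number of half-lives elapsed: n = 144/57.4 ≈ 2.5087.
A₀ = A × 2^n = 68.2 × 2^2.5087 = 68.2 × 5.6911 ≈ 388.13 μg/L.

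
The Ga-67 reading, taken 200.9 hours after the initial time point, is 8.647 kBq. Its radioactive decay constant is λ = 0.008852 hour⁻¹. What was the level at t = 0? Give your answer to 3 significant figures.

t½ = ln 2 / λ = 0.69315 / 0.008852 ≈ 78.304 hours.
Number of half-lives elapsed: n = 200.9/78.304 ≈ 2.5656.
A₀ = A × 2^n = 8.647 × 2^2.5656 = 8.647 × 5.9202 ≈ 51.192 kBq.

51.2 kBq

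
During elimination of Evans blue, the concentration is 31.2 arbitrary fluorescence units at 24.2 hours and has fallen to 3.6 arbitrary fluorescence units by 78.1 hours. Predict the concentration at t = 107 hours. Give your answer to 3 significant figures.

1.13 arbitrary fluorescence units

Over Δt = 78.1 − 24.2 = 53.9 hours, the level fell by a factor of 31.2/3.6 ≈ 8.6667.
n = log₂(8.6667) ≈ 3.1155 half-lives, so t½ = 53.9/3.1155 ≈ 17.301 hours.
From t = 78.1 to t = 107: 3.6 × (1/2)^((107−78.1)/17.301) ≈ 1.131 arbitrary fluorescence units.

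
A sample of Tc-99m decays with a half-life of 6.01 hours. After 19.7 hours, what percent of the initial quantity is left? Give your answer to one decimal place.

n = 19.7/6.01 ≈ 3.2779 half-lives.
Fraction remaining = (1/2)^3.2779 ≈ 0.1031, i.e. 10.31%.

10.3%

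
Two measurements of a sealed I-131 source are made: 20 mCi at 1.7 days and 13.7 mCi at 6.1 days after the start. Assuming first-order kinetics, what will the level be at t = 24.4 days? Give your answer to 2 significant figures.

Over Δt = 6.1 − 1.7 = 4.4 days, the level fell by a factor of 20/13.7 ≈ 1.4599.
n = log₂(1.4599) ≈ 0.54582 half-lives, so t½ = 4.4/0.54582 ≈ 8.0612 days.
From t = 6.1 to t = 24.4: 13.7 × (1/2)^((24.4−6.1)/8.0612) ≈ 2.8402 mCi.

2.8 mCi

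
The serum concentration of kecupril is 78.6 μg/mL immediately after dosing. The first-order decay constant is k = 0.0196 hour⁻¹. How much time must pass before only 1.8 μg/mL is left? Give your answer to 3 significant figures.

193 hours

t½ = ln 2 / k = 0.69315 / 0.0196 ≈ 35.365 hours.
Fraction remaining = 1.8/78.6 ≈ 0.022901.
n = log₂(78.6/1.8) = ln(43.667)/ln 2 ≈ 5.4485 half-lives.
t = n × t½ = 5.4485 × 35.365 ≈ 192.68 hours.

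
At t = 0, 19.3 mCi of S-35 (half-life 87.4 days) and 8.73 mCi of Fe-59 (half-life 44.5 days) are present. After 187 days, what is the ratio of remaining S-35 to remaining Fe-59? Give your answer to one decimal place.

S-35: 19.3 × (1/2)^(187/87.4) = 19.3 × (1/2)^2.1396 ≈ 4.38 mCi.
Fe-59: 8.73 × (1/2)^(187/44.5) = 8.73 × (1/2)^4.2022 ≈ 0.47425 mCi.
Ratio ≈ 4.38 / 0.47425 ≈ 9.2356.

9.2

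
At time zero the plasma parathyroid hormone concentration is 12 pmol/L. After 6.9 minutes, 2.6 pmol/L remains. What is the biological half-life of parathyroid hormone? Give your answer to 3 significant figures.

3.13 minutes

A/A₀ = 2.6/12 ≈ 0.21667.
n = log₂(4.6154) ≈ 2.2065 half-lives elapsed in 6.9 minutes.
t½ = 6.9/2.2065 ≈ 3.1272 minutes.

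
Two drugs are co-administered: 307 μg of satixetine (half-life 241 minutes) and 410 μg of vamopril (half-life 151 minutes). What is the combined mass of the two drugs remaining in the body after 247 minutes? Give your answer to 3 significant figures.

283 μg

satixetine: 307 × (1/2)^(247/241) = 307 × (1/2)^1.0249 ≈ 150.87 μg.
vamopril: 410 × (1/2)^(247/151) = 410 × (1/2)^1.6358 ≈ 131.94 μg.
Total = 150.87 + 131.94 ≈ 282.81 μg.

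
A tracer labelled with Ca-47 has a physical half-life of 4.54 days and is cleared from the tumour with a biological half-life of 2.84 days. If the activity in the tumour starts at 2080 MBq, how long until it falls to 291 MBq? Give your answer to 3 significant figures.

1/t_eff = 1/t_phys + 1/t_biol = 1/4.54 + 1/2.84 = 0.57238 per day.
t_eff = 4.54 × 2.84 / (4.54 + 2.84) ≈ 1.7471 days.
n = log₂(2080/291) ≈ 2.8375; t = 2.8375 × 1.7471 ≈ 4.9574 days.

4.96 days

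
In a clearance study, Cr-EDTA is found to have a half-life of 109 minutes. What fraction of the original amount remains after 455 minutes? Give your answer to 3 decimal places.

0.055

n = 455/109 ≈ 4.1743 half-lives.
Fraction remaining = (1/2)^4.1743 ≈ 0.055387.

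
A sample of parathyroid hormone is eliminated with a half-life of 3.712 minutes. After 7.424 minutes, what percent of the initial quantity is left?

n = 7.424/3.712 ≈ 2 half-lives.
Fraction remaining = (1/2)^2 ≈ 0.25, i.e. 25%.

25%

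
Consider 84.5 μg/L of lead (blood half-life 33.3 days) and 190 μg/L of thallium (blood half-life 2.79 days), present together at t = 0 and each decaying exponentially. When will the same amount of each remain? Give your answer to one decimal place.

Set 84.5·(1/2)^(t/33.3) = 190·(1/2)^(t/2.79).
Taking log₂: log₂(84.5/190) = t·(1/33.3 − 1/2.79).
log₂(0.44474) = -1.169; 1/33.3 − 1/2.79 = -0.32839.
t = -1.169 / -0.32839 ≈ 3.5597 days.

3.6 days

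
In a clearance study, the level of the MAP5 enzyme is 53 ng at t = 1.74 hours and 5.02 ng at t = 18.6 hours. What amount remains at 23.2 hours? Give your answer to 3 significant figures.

Over Δt = 18.6 − 1.74 = 16.86 hours, the level fell by a factor of 53/5.02 ≈ 10.558.
n = log₂(10.558) ≈ 3.4002 half-lives, so t½ = 16.86/3.4002 ≈ 4.9585 hours.
From t = 18.6 to t = 23.2: 5.02 × (1/2)^((23.2−18.6)/4.9585) ≈ 2.639 ng.

2.64 ng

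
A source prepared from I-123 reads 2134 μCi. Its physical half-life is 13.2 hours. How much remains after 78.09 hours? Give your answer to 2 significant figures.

35 μCi

Number of half-lives: n = 78.09/13.2 ≈ 5.9159.
Remaining = 2134 × (1/2)^5.9159 = 2134 × 0.016563 ≈ 35.345 μCi.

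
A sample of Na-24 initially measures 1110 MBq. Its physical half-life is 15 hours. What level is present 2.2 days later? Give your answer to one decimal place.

Convert the elapsed time: 2.2 days = 52.8 hours.
Number of half-lives: n = 52.8/15 ≈ 3.52.
Remaining = 1110 × (1/2)^3.52 = 1110 × 0.087171 ≈ 96.76 MBq.

96.8 MBq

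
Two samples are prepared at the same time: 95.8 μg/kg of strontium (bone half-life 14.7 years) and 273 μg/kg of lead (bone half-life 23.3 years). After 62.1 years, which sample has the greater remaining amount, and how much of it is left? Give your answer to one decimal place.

strontium: 95.8 × (1/2)^4.2245 ≈ 5.1247 μg/kg.
lead: 273 × (1/2)^2.6652 ≈ 43.037 μg/kg.
Lead has more remaining, at ≈ 43.037 μg/kg.

lead, 43.0 μg/kg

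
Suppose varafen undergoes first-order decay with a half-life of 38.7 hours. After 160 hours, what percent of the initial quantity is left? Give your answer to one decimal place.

n = 160/38.7 ≈ 4.1344 half-lives.
Fraction remaining = (1/2)^4.1344 ≈ 0.056942, i.e. 5.6942%.

5.7%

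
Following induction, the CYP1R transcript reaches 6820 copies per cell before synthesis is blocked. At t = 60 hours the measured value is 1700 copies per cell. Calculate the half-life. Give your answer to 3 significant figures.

A/A₀ = 1700/6820 ≈ 0.24927.
n = log₂(4.0118) ≈ 2.0042 half-lives elapsed in 60 hours.
t½ = 60/2.0042 ≈ 29.937 hours.

29.9 hours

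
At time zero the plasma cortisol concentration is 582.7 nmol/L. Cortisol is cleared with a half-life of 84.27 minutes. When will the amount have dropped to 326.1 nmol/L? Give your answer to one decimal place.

70.6 minutes

Fraction remaining = 326.1/582.7 ≈ 0.55964.
n = log₂(582.7/326.1) = ln(1.7869)/ln 2 ≈ 0.83744 half-lives.
t = n × t½ = 0.83744 × 84.27 ≈ 70.571 minutes.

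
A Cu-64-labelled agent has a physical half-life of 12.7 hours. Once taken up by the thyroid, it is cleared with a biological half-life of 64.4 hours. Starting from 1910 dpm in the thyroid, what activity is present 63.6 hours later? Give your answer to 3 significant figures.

1/t_eff = 1/t_phys + 1/t_biol = 1/12.7 + 1/64.4 = 0.094268 per hour.
t_eff = 12.7 × 64.4 / (12.7 + 64.4) ≈ 10.608 hours.
Remaining = 1910 × (1/2)^(63.6/10.608) = 1910 × (1/2)^5.9955 ≈ 29.938 dpm.

29.9 dpm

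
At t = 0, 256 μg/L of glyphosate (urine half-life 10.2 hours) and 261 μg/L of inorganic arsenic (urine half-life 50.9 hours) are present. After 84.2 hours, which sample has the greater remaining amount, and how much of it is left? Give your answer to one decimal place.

inorganic arsenic, 82.9 μg/L

glyphosate: 256 × (1/2)^8.2549 ≈ 0.83804 μg/L.
inorganic arsenic: 261 × (1/2)^1.6542 ≈ 82.922 μg/L.
Inorganic arsenic has more remaining, at ≈ 82.922 μg/L.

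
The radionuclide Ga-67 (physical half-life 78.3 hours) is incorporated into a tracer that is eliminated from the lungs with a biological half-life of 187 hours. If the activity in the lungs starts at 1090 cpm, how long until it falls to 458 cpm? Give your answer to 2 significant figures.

69 hours

1/t_eff = 1/t_phys + 1/t_biol = 1/78.3 + 1/187 = 0.018119 per hour.
t_eff = 78.3 × 187 / (78.3 + 187) ≈ 55.191 hours.
n = log₂(1090/458) ≈ 1.2509; t = 1.2509 × 55.191 ≈ 69.039 hours.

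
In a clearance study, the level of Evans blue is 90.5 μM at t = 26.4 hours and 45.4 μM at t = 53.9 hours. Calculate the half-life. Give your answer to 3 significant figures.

27.6 hours

Over Δt = 53.9 − 26.4 = 27.5 hours, the level fell by a factor of 90.5/45.4 ≈ 1.9934.
n = log₂(1.9934) ≈ 0.99523 half-lives, so t½ = 27.5/0.99523 ≈ 27.632 hours.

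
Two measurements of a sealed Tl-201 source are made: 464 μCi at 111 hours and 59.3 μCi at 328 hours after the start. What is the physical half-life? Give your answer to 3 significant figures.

73.1 hours

Over Δt = 328 − 111 = 217 hours, the level fell by a factor of 464/59.3 ≈ 7.8246.
n = log₂(7.8246) ≈ 2.968 half-lives, so t½ = 217/2.968 ≈ 73.113 hours.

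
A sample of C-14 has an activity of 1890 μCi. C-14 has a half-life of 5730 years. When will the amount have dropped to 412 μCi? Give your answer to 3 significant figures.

12600 years

Fraction remaining = 412/1890 ≈ 0.21799.
n = log₂(1890/412) = ln(4.5874)/ln 2 ≈ 2.1977 half-lives.
t = n × t½ = 2.1977 × 5730 ≈ 12593 years.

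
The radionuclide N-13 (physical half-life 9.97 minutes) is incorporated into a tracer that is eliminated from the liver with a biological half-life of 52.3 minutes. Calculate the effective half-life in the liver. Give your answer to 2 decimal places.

8.37 minutes

1/t_eff = 1/t_phys + 1/t_biol = 1/9.97 + 1/52.3 = 0.11942 per minute.
t_eff = 9.97 × 52.3 / (9.97 + 52.3) ≈ 8.3737 minutes.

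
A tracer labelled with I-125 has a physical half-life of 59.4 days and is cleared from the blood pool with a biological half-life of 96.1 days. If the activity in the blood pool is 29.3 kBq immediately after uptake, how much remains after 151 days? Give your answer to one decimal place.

1.7 kBq

1/t_eff = 1/t_phys + 1/t_biol = 1/59.4 + 1/96.1 = 0.027241 per day.
t_eff = 59.4 × 96.1 / (59.4 + 96.1) ≈ 36.71 days.
Remaining = 29.3 × (1/2)^(151/36.71) = 29.3 × (1/2)^4.1134 ≈ 1.6929 kBq.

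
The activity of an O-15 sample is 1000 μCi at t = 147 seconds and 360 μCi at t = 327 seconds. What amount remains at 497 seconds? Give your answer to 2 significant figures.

140 μCi

Over Δt = 327 − 147 = 180 seconds, the level fell by a factor of 1000/360 ≈ 2.7778.
n = log₂(2.7778) ≈ 1.4739 half-lives, so t½ = 180/1.4739 ≈ 122.12 seconds.
From t = 327 to t = 497: 360 × (1/2)^((497−327)/122.12) ≈ 137.17 μCi.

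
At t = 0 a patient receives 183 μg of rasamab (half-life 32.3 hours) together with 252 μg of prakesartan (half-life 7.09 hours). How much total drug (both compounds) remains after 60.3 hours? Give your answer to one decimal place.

50.9 μg

rasamab: 183 × (1/2)^(60.3/32.3) = 183 × (1/2)^1.8669 ≈ 50.173 μg.
prakesartan: 252 × (1/2)^(60.3/7.09) = 252 × (1/2)^8.5049 ≈ 0.69368 μg.
Total = 50.173 + 0.69368 ≈ 50.866 μg.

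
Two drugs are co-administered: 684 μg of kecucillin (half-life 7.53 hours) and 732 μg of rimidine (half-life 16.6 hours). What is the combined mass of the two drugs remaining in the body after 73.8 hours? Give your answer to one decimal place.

kecucillin: 684 × (1/2)^(73.8/7.53) = 684 × (1/2)^9.8008 ≈ 0.76687 μg.
rimidine: 732 × (1/2)^(73.8/16.6) = 732 × (1/2)^4.4458 ≈ 33.589 μg.
Total = 0.76687 + 33.589 ≈ 34.356 μg.

34.4 μg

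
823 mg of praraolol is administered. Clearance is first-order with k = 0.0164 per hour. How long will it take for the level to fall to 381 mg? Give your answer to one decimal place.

t½ = ln 2 / k = 0.69315 / 0.0164 ≈ 42.265 hours.
Fraction remaining = 381/823 ≈ 0.46294.
n = log₂(823/381) = ln(2.1601)/ln 2 ≈ 1.1111 half-lives.
t = n × t½ = 1.1111 × 42.265 ≈ 46.961 hours.

47.0 hours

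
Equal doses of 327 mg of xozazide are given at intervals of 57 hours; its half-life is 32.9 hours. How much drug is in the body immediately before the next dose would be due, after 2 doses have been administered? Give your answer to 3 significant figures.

128 mg

The 2 doses were given 114, 57 hours ago.
Total = 327·(1/2)^(114/32.9) + 327·(1/2)^(57/32.9)
      = 29.612 + 98.403 ≈ 128.01 mg.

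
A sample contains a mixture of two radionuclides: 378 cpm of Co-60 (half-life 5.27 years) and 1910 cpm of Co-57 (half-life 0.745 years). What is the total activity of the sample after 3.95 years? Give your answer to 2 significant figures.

270 cpm

Co-60: 378 × (1/2)^(3.95/5.27) = 378 × (1/2)^0.74953 ≈ 224.83 cpm.
Co-57: 1910 × (1/2)^(3.95/0.745) = 1910 × (1/2)^5.302 ≈ 48.414 cpm.
Total = 224.83 + 48.414 ≈ 273.25 cpm.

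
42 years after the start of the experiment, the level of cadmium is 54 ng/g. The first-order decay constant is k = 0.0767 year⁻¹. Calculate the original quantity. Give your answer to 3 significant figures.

1350 ng/g

t½ = ln 2 / k = 0.69315 / 0.0767 ≈ 9.0371 years.
Number of half-lives elapsed: n = 42/9.0371 ≈ 4.6475.
A₀ = A × 2^n = 54 × 2^4.6475 = 54 × 25.063 ≈ 1353.4 ng/g.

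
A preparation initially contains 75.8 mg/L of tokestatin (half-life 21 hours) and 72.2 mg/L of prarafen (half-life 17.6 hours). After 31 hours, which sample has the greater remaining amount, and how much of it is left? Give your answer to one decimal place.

tokestatin, 27.2 mg/L

tokestatin: 75.8 × (1/2)^1.4762 ≈ 27.245 mg/L.
prarafen: 72.2 × (1/2)^1.7614 ≈ 21.297 mg/L.
Tokestatin has more remaining, at ≈ 27.245 mg/L.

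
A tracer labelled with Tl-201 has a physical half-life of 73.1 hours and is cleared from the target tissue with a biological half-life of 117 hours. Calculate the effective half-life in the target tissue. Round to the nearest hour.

1/t_eff = 1/t_phys + 1/t_biol = 1/73.1 + 1/117 = 0.022227 per hour.
t_eff = 73.1 × 117 / (73.1 + 117) ≈ 44.991 hours.

45 hours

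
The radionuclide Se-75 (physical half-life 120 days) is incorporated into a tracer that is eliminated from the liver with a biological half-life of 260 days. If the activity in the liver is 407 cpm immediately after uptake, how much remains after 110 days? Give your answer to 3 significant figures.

161 cpm

1/t_eff = 1/t_phys + 1/t_biol = 1/120 + 1/260 = 0.012179 per day.
t_eff = 120 × 260 / (120 + 260) ≈ 82.105 days.
Remaining = 407 × (1/2)^(110/82.105) = 407 × (1/2)^1.3397 ≈ 160.8 cpm.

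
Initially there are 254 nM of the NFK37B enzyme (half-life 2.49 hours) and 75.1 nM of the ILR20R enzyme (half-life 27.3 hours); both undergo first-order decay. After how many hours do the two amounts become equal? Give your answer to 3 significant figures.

Set 254·(1/2)^(t/2.49) = 75.1·(1/2)^(t/27.3).
Taking log₂: log₂(254/75.1) = t·(1/2.49 − 1/27.3).
log₂(3.3822) = 1.7579; 1/2.49 − 1/27.3 = 0.36498.
t = 1.7579 / 0.36498 ≈ 4.8166 hours.

4.82 hours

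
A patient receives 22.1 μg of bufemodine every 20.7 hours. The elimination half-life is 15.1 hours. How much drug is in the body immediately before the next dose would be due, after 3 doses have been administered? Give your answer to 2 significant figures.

The 3 doses were given 62.1, 41.4, 20.7 hours ago.
Total = 22.1·(1/2)^(62.1/15.1) + 22.1·(1/2)^(41.4/15.1) + 22.1·(1/2)^(20.7/15.1)
      = 1.2776 + 3.3041 + 8.5452 ≈ 13.127 μg.

13 μg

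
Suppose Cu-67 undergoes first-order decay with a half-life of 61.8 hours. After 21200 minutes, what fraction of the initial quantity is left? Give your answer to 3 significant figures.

0.0190

21200 minutes = 353.333 hours.
n = 353.333/61.8 ≈ 5.7174 half-lives.
Fraction remaining = (1/2)^5.7174 ≈ 0.019006.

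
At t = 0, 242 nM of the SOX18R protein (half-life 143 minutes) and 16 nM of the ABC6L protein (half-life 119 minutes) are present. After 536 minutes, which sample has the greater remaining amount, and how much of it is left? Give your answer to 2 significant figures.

SOX18R protein, 18 nM

SOX18R protein: 242 × (1/2)^3.7483 ≈ 18.009 nM.
ABC6L protein: 16 × (1/2)^4.5042 ≈ 0.70505 nM.
SOX18R protein has more remaining, at ≈ 18.009 nM.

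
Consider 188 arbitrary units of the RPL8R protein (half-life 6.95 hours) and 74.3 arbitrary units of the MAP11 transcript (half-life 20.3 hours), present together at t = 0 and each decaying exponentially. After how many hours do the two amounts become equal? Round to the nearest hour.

Set 188·(1/2)^(t/6.95) = 74.3·(1/2)^(t/20.3).
Taking log₂: log₂(188/74.3) = t·(1/6.95 − 1/20.3).
log₂(2.5303) = 1.3393; 1/6.95 − 1/20.3 = 0.094624.
t = 1.3393 / 0.094624 ≈ 14.154 hours.

14 hours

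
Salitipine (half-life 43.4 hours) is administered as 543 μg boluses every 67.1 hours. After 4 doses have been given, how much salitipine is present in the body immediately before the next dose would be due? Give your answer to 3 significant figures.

279 μg

The 4 doses were given 268.4, 201.3, 134.2, 67.1 hours ago.
Total = 543·(1/2)^(268.4/43.4) + 543·(1/2)^(201.3/43.4) + 543·(1/2)^(134.2/43.4) + 543·(1/2)^(67.1/43.4)
      = 7.4667 + 21.805 + 63.674 + 185.94 ≈ 278.89 μg.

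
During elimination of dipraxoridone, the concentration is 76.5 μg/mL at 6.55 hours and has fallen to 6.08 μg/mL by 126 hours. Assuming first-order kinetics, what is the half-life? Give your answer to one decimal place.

32.7 hours

Over Δt = 126 − 6.55 = 119.45 hours, the level fell by a factor of 76.5/6.08 ≈ 12.582.
n = log₂(12.582) ≈ 3.6533 half-lives, so t½ = 119.45/3.6533 ≈ 32.696 hours.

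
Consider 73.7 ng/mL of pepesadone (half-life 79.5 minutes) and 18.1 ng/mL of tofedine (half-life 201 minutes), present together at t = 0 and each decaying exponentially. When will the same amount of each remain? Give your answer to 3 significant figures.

266 minutes

Set 73.7·(1/2)^(t/79.5) = 18.1·(1/2)^(t/201).
Taking log₂: log₂(73.7/18.1) = t·(1/79.5 − 1/201).
log₂(4.0718) = 2.0257; 1/79.5 − 1/201 = 0.0076035.
t = 2.0257 / 0.0076035 ≈ 266.41 minutes.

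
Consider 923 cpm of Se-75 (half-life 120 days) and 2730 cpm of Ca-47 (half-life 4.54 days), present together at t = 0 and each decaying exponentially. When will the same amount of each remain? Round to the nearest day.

Set 923·(1/2)^(t/120) = 2730·(1/2)^(t/4.54).
Taking log₂: log₂(923/2730) = t·(1/120 − 1/4.54).
log₂(0.3381) = -1.5645; 1/120 − 1/4.54 = -0.21193.
t = -1.5645 / -0.21193 ≈ 7.3821 days.

7 days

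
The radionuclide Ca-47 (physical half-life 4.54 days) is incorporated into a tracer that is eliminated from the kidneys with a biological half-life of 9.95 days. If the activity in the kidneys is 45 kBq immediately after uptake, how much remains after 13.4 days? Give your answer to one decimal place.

2.3 kBq

1/t_eff = 1/t_phys + 1/t_biol = 1/4.54 + 1/9.95 = 0.32077 per day.
t_eff = 4.54 × 9.95 / (4.54 + 9.95) ≈ 3.1175 days.
Remaining = 45 × (1/2)^(13.4/3.1175) = 45 × (1/2)^4.2983 ≈ 2.2872 kBq.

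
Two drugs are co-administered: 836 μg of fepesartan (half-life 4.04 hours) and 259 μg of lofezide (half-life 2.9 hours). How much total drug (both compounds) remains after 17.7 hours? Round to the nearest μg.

fepesartan: 836 × (1/2)^(17.7/4.04) = 836 × (1/2)^4.3812 ≈ 40.118 μg.
lofezide: 259 × (1/2)^(17.7/2.9) = 259 × (1/2)^6.1034 ≈ 3.7669 μg.
Total = 40.118 + 3.7669 ≈ 43.885 μg.

44 μg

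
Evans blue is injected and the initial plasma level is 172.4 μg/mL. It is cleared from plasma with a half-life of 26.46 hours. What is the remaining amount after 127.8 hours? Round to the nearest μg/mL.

Number of half-lives: n = 127.8/26.46 ≈ 4.8299.
Remaining = 172.4 × (1/2)^4.8299 = 172.4 × 0.03516 ≈ 6.0615 μg/mL.

6 μg/mL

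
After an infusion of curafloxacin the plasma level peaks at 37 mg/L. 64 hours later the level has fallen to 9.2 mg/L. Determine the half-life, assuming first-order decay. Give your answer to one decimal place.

31.9 hours

A/A₀ = 9.2/37 ≈ 0.24865.
n = log₂(4.0217) ≈ 2.0078 half-lives elapsed in 64 hours.
t½ = 64/2.0078 ≈ 31.875 hours.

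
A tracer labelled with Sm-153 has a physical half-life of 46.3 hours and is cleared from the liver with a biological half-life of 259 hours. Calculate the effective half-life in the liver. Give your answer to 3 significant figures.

39.3 hours

1/t_eff = 1/t_phys + 1/t_biol = 1/46.3 + 1/259 = 0.025459 per hour.
t_eff = 46.3 × 259 / (46.3 + 259) ≈ 39.278 hours.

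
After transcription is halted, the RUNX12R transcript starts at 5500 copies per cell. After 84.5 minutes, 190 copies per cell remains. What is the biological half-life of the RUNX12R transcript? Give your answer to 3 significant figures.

A/A₀ = 190/5500 ≈ 0.034545.
n = log₂(28.947) ≈ 4.8554 half-lives elapsed in 84.5 minutes.
t½ = 84.5/4.8554 ≈ 17.403 minutes.

17.4 minutes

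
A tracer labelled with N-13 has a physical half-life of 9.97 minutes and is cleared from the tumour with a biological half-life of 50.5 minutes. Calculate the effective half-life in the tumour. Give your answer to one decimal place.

8.3 minutes

1/t_eff = 1/t_phys + 1/t_biol = 1/9.97 + 1/50.5 = 0.1201 per minute.
t_eff = 9.97 × 50.5 / (9.97 + 50.5) ≈ 8.3262 minutes.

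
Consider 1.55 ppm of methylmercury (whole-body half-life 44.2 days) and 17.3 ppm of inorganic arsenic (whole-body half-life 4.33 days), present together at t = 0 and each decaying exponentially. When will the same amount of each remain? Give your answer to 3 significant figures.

16.7 days

Set 1.55·(1/2)^(t/44.2) = 17.3·(1/2)^(t/4.33).
Taking log₂: log₂(1.55/17.3) = t·(1/44.2 − 1/4.33).
log₂(0.089595) = -3.4804; 1/44.2 − 1/4.33 = -0.20832.
t = -3.4804 / -0.20832 ≈ 16.707 days.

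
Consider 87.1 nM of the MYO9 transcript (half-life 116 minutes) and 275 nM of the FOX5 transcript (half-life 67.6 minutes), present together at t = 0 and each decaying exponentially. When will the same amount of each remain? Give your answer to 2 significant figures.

Set 87.1·(1/2)^(t/116) = 275·(1/2)^(t/67.6).
Taking log₂: log₂(87.1/275) = t·(1/116 − 1/67.6).
log₂(0.31673) = -1.6587; 1/116 − 1/67.6 = -0.0061722.
t = -1.6587 / -0.0061722 ≈ 268.73 minutes.

270 minutes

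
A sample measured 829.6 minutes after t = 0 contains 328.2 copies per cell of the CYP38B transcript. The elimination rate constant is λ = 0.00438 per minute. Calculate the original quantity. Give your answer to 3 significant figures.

t½ = ln 2 / λ = 0.69315 / 0.00438 ≈ 158.25 minutes.
Number of half-lives elapsed: n = 829.6/158.25 ≈ 5.2422.
A₀ = A × 2^n = 328.2 × 2^5.2422 = 328.2 × 37.851 ≈ 12423 copies per cell.

12400 copies per cell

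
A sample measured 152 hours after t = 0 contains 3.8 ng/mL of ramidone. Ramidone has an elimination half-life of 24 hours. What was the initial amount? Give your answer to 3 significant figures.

306 ng/mL

Number of half-lives elapsed: n = 152/24 ≈ 6.3333.
A₀ = A × 2^n = 3.8 × 2^6.3333 = 3.8 × 80.635 ≈ 306.41 ng/mL.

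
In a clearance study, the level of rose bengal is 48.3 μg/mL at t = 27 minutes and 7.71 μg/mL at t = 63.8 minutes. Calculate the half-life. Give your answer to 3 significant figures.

13.9 minutes

Over Δt = 63.8 − 27 = 36.8 minutes, the level fell by a factor of 48.3/7.71 ≈ 6.2646.
n = log₂(6.2646) ≈ 2.6472 half-lives, so t½ = 36.8/2.6472 ≈ 13.901 minutes.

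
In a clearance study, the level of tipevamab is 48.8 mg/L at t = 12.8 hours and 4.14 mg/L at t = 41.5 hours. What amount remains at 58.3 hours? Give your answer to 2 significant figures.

0.98 mg/L

Over Δt = 41.5 − 12.8 = 28.7 hours, the level fell by a factor of 48.8/4.14 ≈ 11.787.
n = log₂(11.787) ≈ 3.5592 half-lives, so t½ = 28.7/3.5592 ≈ 8.0637 hours.
From t = 41.5 to t = 58.3: 4.14 × (1/2)^((58.3−41.5)/8.0637) ≈ 0.97685 mg/L.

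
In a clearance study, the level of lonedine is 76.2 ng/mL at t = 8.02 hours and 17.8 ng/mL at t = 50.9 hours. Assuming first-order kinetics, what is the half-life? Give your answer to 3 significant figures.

20.4 hours

Over Δt = 50.9 − 8.02 = 42.88 hours, the level fell by a factor of 76.2/17.8 ≈ 4.2809.
n = log₂(4.2809) ≈ 2.0979 half-lives, so t½ = 42.88/2.0979 ≈ 20.439 hours.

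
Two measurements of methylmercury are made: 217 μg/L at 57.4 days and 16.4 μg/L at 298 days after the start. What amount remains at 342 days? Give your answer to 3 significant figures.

Over Δt = 298 − 57.4 = 240.6 days, the level fell by a factor of 217/16.4 ≈ 13.232.
n = log₂(13.232) ≈ 3.7259 half-lives, so t½ = 240.6/3.7259 ≈ 64.575 days.
From t = 298 to t = 342: 16.4 × (1/2)^((342−298)/64.575) ≈ 10.227 μg/L.

10.2 μg/L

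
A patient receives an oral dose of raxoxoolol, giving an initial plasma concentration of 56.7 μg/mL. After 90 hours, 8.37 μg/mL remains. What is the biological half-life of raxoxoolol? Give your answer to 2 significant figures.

33 hours

A/A₀ = 8.37/56.7 ≈ 0.14762.
n = log₂(6.7742) ≈ 2.76 half-lives elapsed in 90 hours.
t½ = 90/2.76 ≈ 32.608 hours.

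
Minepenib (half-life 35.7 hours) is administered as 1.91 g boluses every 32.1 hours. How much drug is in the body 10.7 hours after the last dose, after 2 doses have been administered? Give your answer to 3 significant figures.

The 2 doses were given 42.8, 10.7 hours ago.
Total = 1.91·(1/2)^(42.8/35.7) + 1.91·(1/2)^(10.7/35.7)
      = 0.83202 + 1.5517 ≈ 2.3837 g.

2.38 g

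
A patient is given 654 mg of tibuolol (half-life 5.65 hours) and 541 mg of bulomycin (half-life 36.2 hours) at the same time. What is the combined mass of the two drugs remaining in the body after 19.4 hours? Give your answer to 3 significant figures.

434 mg

tibuolol: 654 × (1/2)^(19.4/5.65) = 654 × (1/2)^3.4336 ≈ 60.527 mg.
bulomycin: 541 × (1/2)^(19.4/36.2) = 541 × (1/2)^0.53591 ≈ 373.14 mg.
Total = 60.527 + 373.14 ≈ 433.67 mg.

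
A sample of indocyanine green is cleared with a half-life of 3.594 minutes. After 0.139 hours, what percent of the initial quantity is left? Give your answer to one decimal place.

20.0%

0.139 hours = 8.34 minutes.
n = 8.34/3.594 ≈ 2.3205 half-lives.
Fraction remaining = (1/2)^2.3205 ≈ 0.20019, i.e. 20.019%.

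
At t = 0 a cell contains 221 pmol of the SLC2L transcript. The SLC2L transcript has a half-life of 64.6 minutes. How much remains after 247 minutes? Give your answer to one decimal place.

15.6 pmol

Number of half-lives: n = 247/64.6 ≈ 3.8235.
Remaining = 221 × (1/2)^3.8235 = 221 × 0.070632 ≈ 15.61 pmol.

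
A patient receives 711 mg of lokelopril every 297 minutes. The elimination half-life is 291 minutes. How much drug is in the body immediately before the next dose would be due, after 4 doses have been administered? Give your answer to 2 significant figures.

The 4 doses were given 1188, 891, 594, 297 minutes ago.
Total = 711·(1/2)^(1188/291) + 711·(1/2)^(891/291) + 711·(1/2)^(594/291) + 711·(1/2)^(297/291)
      = 41.968 + 85.145 + 172.74 + 350.46 ≈ 650.31 mg.

650 mg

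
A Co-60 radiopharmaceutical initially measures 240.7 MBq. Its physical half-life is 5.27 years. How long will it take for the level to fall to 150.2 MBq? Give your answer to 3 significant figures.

Fraction remaining = 150.2/240.7 ≈ 0.62401.
n = log₂(240.7/150.2) = ln(1.6025)/ln 2 ≈ 0.68035 half-lives.
t = n × t½ = 0.68035 × 5.27 ≈ 3.5855 years.

3.59 years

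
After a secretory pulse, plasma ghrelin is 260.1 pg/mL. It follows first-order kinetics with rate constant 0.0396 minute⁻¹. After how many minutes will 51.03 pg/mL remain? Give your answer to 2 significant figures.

t½ = ln 2 / λ = 0.69315 / 0.0396 ≈ 17.504 minutes.
Fraction remaining = 51.03/260.1 ≈ 0.19619.
n = log₂(260.1/51.03) = ln(5.097)/ln 2 ≈ 2.3496 half-lives.
t = n × t½ = 2.3496 × 17.504 ≈ 41.128 minutes.

41 minutes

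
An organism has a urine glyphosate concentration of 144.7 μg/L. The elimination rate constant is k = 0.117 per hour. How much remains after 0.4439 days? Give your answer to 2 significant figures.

t½ = ln 2 / k = 0.69315 / 0.117 ≈ 5.9243 hours.
Convert the elapsed time: 0.4439 days = 10.6536 hours.
Number of half-lives: n = 10.6536/5.9243 ≈ 1.7983.
Remaining = 144.7 × (1/2)^1.7983 = 144.7 × 0.28752 ≈ 41.604 μg/L.

42 μg/L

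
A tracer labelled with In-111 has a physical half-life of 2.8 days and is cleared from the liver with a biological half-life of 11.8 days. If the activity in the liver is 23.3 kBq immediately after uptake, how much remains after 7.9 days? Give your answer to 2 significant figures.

2.1 kBq

1/t_eff = 1/t_phys + 1/t_biol = 1/2.8 + 1/11.8 = 0.44189 per day.
t_eff = 2.8 × 11.8 / (2.8 + 11.8) ≈ 2.263 days.
Remaining = 23.3 × (1/2)^(7.9/2.263) = 23.3 × (1/2)^3.4909 ≈ 2.0725 kBq.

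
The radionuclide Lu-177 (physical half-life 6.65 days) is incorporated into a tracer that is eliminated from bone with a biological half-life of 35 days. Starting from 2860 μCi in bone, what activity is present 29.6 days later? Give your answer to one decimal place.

72.8 μCi

1/t_eff = 1/t_phys + 1/t_biol = 1/6.65 + 1/35 = 0.17895 per day.
t_eff = 6.65 × 35 / (6.65 + 35) ≈ 5.5882 days.
Remaining = 2860 × (1/2)^(29.6/5.5882) = 2860 × (1/2)^5.2968 ≈ 72.754 μCi.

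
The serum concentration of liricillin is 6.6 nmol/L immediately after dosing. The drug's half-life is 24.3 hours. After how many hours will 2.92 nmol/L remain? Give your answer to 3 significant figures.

Fraction remaining = 2.92/6.6 ≈ 0.44242.
n = log₂(6.6/2.92) = ln(2.2603)/ln 2 ≈ 1.1765 half-lives.
t = n × t½ = 1.1765 × 24.3 ≈ 28.589 hours.

28.6 hours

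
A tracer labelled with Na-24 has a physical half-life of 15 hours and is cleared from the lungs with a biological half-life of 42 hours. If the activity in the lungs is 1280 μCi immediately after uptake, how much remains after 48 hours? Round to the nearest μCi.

1/t_eff = 1/t_phys + 1/t_biol = 1/15 + 1/42 = 0.090476 per hour.
t_eff = 15 × 42 / (15 + 42) ≈ 11.053 hours.
Remaining = 1280 × (1/2)^(48/11.053) = 1280 × (1/2)^4.3429 ≈ 63.078 μCi.

63 μCi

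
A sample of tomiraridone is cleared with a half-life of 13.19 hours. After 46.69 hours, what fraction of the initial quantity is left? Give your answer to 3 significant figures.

0.0860

n = 46.69/13.19 ≈ 3.5398 half-lives.
Fraction remaining = (1/2)^3.5398 ≈ 0.085983.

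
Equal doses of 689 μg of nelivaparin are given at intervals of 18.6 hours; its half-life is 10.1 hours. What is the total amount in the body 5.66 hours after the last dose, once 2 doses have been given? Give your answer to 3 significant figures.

598 μg

The 2 doses were given 24.26, 5.66 hours ago.
Total = 689·(1/2)^(24.26/10.1) + 689·(1/2)^(5.66/10.1)
      = 130.36 + 467.22 ≈ 597.58 μg.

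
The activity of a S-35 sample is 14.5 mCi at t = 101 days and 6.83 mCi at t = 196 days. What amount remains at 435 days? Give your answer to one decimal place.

1.0 mCi

Over Δt = 196 − 101 = 95 days, the level fell by a factor of 14.5/6.83 ≈ 2.123.
n = log₂(2.123) ≈ 1.0861 half-lives, so t½ = 95/1.0861 ≈ 87.469 days.
From t = 196 to t = 435: 6.83 × (1/2)^((435−196)/87.469) ≈ 1.0278 mCi.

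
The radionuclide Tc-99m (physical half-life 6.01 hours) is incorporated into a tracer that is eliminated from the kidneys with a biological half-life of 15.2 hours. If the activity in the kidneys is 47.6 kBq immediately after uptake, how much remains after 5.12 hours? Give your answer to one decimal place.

20.9 kBq

1/t_eff = 1/t_phys + 1/t_biol = 1/6.01 + 1/15.2 = 0.23218 per hour.
t_eff = 6.01 × 15.2 / (6.01 + 15.2) ≈ 4.307 hours.
Remaining = 47.6 × (1/2)^(5.12/4.307) = 47.6 × (1/2)^1.1888 ≈ 20.881 kBq.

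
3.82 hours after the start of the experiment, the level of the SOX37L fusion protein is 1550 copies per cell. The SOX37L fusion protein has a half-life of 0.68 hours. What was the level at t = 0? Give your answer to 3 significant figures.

76100 copies per cell

Number of half-lives elapsed: n = 3.82/0.68 ≈ 5.6176.
A₀ = A × 2^n = 1550 × 2^5.6176 = 1550 × 49.1 ≈ 76105 copies per cell.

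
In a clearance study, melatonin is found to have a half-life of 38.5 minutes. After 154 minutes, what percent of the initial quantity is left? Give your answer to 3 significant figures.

6.25%

n = 154/38.5 ≈ 4 half-lives.
Fraction remaining = (1/2)^4 ≈ 0.0625, i.e. 6.25%.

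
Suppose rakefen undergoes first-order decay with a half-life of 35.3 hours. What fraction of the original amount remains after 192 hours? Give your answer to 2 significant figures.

0.023

n = 192/35.3 ≈ 5.4391 half-lives.
Fraction remaining = (1/2)^5.4391 ≈ 0.02305.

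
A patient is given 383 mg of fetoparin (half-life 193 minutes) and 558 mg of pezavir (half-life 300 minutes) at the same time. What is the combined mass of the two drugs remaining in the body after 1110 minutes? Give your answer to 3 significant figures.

fetoparin: 383 × (1/2)^(1110/193) = 383 × (1/2)^5.7513 ≈ 7.1103 mg.
pezavir: 558 × (1/2)^(1110/300) = 558 × (1/2)^3.7 ≈ 42.936 mg.
Total = 7.1103 + 42.936 ≈ 50.046 mg.

50.0 mg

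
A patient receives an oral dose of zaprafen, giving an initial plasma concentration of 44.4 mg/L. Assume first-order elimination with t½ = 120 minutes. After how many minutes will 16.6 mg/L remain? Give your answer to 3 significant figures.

Fraction remaining = 16.6/44.4 ≈ 0.37387.
n = log₂(44.4/16.6) = ln(2.6747)/ln 2 ≈ 1.4194 half-lives.
t = n × t½ = 1.4194 × 120 ≈ 170.33 minutes.

170 minutes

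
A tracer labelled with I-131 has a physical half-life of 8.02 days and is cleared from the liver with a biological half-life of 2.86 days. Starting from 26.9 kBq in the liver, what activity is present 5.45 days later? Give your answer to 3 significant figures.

1/t_eff = 1/t_phys + 1/t_biol = 1/8.02 + 1/2.86 = 0.47434 per day.
t_eff = 8.02 × 2.86 / (8.02 + 2.86) ≈ 2.1082 days.
Remaining = 26.9 × (1/2)^(5.45/2.1082) = 26.9 × (1/2)^2.5851 ≈ 4.4828 kBq.

4.48 kBq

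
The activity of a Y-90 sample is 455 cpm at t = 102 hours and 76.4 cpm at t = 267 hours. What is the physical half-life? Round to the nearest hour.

Over Δt = 267 − 102 = 165 hours, the level fell by a factor of 455/76.4 ≈ 5.9555.
n = log₂(5.9555) ≈ 2.5742 half-lives, so t½ = 165/2.5742 ≈ 64.097 hours.

64 hours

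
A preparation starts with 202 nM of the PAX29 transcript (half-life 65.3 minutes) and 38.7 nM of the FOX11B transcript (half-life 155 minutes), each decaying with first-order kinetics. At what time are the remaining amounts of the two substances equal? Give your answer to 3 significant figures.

Set 202·(1/2)^(t/65.3) = 38.7·(1/2)^(t/155).
Taking log₂: log₂(202/38.7) = t·(1/65.3 − 1/155).
log₂(5.2196) = 2.3839; 1/65.3 − 1/155 = 0.0088623.
t = 2.3839 / 0.0088623 ≈ 269 minutes.

269 minutes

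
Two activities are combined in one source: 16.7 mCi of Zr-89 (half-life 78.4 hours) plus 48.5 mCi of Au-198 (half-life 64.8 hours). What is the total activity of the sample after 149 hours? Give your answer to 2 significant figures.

14 mCi

Zr-89: 16.7 × (1/2)^(149/78.4) = 16.7 × (1/2)^1.9005 ≈ 4.4731 mCi.
Au-198: 48.5 × (1/2)^(149/64.8) = 48.5 × (1/2)^2.2994 ≈ 9.8528 mCi.
Total = 4.4731 + 9.8528 ≈ 14.326 mCi.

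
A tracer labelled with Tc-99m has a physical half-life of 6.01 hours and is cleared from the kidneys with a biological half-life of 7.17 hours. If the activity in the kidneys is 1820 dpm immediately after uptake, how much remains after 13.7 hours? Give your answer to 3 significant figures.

1/t_eff = 1/t_phys + 1/t_biol = 1/6.01 + 1/7.17 = 0.30586 per hour.
t_eff = 6.01 × 7.17 / (6.01 + 7.17) ≈ 3.2695 hours.
Remaining = 1820 × (1/2)^(13.7/3.2695) = 1820 × (1/2)^4.1903 ≈ 99.695 dpm.

99.7 dpm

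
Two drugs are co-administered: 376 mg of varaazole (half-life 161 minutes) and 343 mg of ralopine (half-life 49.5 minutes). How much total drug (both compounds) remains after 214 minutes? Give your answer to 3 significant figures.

167 mg

varaazole: 376 × (1/2)^(214/161) = 376 × (1/2)^1.3292 ≈ 149.64 mg.
ralopine: 343 × (1/2)^(214/49.5) = 343 × (1/2)^4.3232 ≈ 17.135 mg.
Total = 149.64 + 17.135 ≈ 166.78 mg.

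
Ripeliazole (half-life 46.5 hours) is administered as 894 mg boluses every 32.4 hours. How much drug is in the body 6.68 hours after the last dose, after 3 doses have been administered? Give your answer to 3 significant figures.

1620 mg

The 3 doses were given 71.48, 39.08, 6.68 hours ago.
Total = 894·(1/2)^(71.48/46.5) + 894·(1/2)^(39.08/46.5) + 894·(1/2)^(6.68/46.5)
      = 308.03 + 499.28 + 809.27 ≈ 1616.6 mg.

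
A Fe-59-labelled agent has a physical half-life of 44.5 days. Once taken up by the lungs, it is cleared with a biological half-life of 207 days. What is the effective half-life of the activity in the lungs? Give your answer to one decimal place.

1/t_eff = 1/t_phys + 1/t_biol = 1/44.5 + 1/207 = 0.027303 per day.
t_eff = 44.5 × 207 / (44.5 + 207) ≈ 36.626 days.

36.6 days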